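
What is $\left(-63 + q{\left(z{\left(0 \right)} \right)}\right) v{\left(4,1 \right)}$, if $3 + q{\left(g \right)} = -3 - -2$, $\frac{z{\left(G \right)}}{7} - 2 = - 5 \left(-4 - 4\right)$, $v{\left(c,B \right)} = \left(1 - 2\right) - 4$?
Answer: $335$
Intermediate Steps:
$v{\left(c,B \right)} = -5$ ($v{\left(c,B \right)} = -1 - 4 = -5$)
$z{\left(G \right)} = 294$ ($z{\left(G \right)} = 14 + 7 \left(- 5 \left(-4 - 4\right)\right) = 14 + 7 \left(\left(-5\right) \left(-8\right)\right) = 14 + 7 \cdot 40 = 14 + 280 = 294$)
$q{\left(g \right)} = -4$ ($q{\left(g \right)} = -3 - 1 = -4$)
$\left(-63 + q{\left(z{\left(0 \right)} \right)}\right) v{\left(4,1 \right)} = \left(-63 - 4\right) \left(-5\right) = \left(-67\right) \left(-5\right) = 335$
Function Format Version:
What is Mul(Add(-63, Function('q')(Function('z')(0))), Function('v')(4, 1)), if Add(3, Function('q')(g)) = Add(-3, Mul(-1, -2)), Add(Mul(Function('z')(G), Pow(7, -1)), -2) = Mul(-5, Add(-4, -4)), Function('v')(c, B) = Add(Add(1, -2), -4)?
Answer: 335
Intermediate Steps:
Function('v')(c, B) = -5 (Function('v')(c, B) = Add(-1, -4) = -5)
Function('z')(G) = 294 (Function('z')(G) = Add(14, Mul(7, Mul(-5, Add(-4, -4)))) = Add(14, Mul(7, Mul(-5, -8))) = Add(14, Mul(7, 40)) = Add(14, 280) = 294)
Function('q')(g) = -4 (Function('q')(g) = Add(-3, Add(-3, Mul(-1, -2))) = Add(-3, Add(-3, 2)) = Add(-3, -1) = -4)
Mul(Add(-63, Function('q')(Function('z')(0))), Function('v')(4, 1)) = Mul(Add(-63, -4), -5) = Mul(-67, -5) = 335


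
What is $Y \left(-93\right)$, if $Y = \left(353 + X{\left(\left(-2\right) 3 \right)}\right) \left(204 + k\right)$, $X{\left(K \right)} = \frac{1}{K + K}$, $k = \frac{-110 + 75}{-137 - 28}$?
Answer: $- \frac{80429965}{12} \approx -6.7025 \cdot 10^{6}$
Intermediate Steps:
$k = \frac{7}{33}$ ($k = - \frac{35}{-165} = \left(-35\right) \left(- \frac{1}{165}\right) = \frac{7}{33} \approx 0.21212$)
$X{\left(K \right)} = \frac{1}{2 K}$
$Y = \frac{2594515}{36}$ ($Y = \left(353 + \frac{1}{2 \left(\left(-2\right) 3\right)}\right) \left(204 + \frac{7}{33}\right) = \left(353 + \frac{1}{2 \left(-6\right)}\right) \frac{6739}{33} = \left(353 + \frac{1}{2} \left(- \frac{1}{6}\right)\right) \frac{6739}{33} = \left(353 - \frac{1}{12}\right) \frac{6739}{33} = \frac{4235}{12} \cdot \frac{6739}{33} = \frac{2594515}{36} \approx 72070.0$)
$Y \left(-93\right) = \frac{2594515}{36} \left(-93\right) = - \frac{80429965}{12}$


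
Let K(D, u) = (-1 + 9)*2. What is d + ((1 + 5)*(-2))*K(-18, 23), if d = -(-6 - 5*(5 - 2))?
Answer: -171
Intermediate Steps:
d = 21 (d = -(-6 - 5*3) = -(-6 - 15) = -1*(-21) = 21)
K(D, u) = 16 (K(D, u) = 8*2 = 16)
d + ((1 + 5)*(-2))*K(-18, 23) = 21 + ((1 + 5)*(-2))*16 = 21 + (6*(-2))*16 = 21 - 12*16 = 21 - 192 = -171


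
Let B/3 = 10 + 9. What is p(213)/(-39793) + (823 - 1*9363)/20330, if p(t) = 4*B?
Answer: -34446746/80899169 ≈ -0.42580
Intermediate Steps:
B = 57 (B = 3*(10 + 9) = 3*19 = 57)
p(t) = 228 (p(t) = 4*57 = 228)
p(213)/(-39793) + (823 - 1*9363)/20330 = 228/(-39793) + (823 - 1*9363)/20330 = 228*(-1/39793) + (823 - 9363)*(1/20330) = -228/39793 - 8540*1/20330 = -228/39793 - 854/2033 = -34446746/80899169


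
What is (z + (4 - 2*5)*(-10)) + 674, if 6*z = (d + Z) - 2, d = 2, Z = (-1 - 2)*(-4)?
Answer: 736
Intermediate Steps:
Z = 12 (Z = -3*(-4) = 12)
z = 2 (z = ((2 + 12) - 2)/6 = (14 - 2)/6 = (1/6)*12 = 2)
(z + (4 - 2*5)*(-10)) + 674 = (2 + (4 - 2*5)*(-10)) + 674 = (2 + (4 - 10)*(-10)) + 674 = (2 - 6*(-10)) + 674 = (2 + 60) + 674 = 62 + 674 = 736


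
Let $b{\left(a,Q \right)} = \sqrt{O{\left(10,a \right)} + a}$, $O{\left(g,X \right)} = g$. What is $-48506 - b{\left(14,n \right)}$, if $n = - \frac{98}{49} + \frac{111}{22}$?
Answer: $-48506 - 2 \sqrt{6} \approx -48511.0$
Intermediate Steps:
$n = \frac{67}{22}$ ($n = \left(-98\right) \frac{1}{49} + 111 \cdot \frac{1}{22} = -2 + \frac{111}{22} = \frac{67}{22} \approx 3.0455$)
$b{\left(a,Q \right)} = \sqrt{10 + a}$
$-48506 - b{\left(14,n \right)} = -48506 - \sqrt{10 + 14} = -48506 - \sqrt{24} = -48506 - 2 \sqrt{6}$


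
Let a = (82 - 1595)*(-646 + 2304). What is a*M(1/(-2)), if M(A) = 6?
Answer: -15051324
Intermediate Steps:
a = -2508554 (a = -1513*1658 = -2508554)
a*M(1/(-2)) = -2508554*6 = -15051324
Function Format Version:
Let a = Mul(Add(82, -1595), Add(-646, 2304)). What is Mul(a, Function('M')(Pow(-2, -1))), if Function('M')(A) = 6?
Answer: -15051324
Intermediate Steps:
a = -2508554 (a = Mul(-1513, 1658) = -2508554)
Mul(a, Function('M')(Pow(-2, -1))) = Mul(-2508554, 6) = -15051324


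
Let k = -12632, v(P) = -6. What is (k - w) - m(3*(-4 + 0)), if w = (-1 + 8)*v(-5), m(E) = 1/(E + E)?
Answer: -302159/24 ≈ -12590.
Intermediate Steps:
m(E) = 1/(2*E)
w = -42 (w = (-1 + 8)*(-6) = 7*(-6) = -42)
(k - w) - m(3*(-4 + 0)) = (-12632 - 1*(-42)) - 1/(2*(3*(-4 + 0))) = (-12632 + 42) - 1/(2*(3*(-4))) = -12590 - 1/(2*(-12)) = -12590 - (-1)/(2*12) = -12590 - 1*(-1/24) = -12590 + 1/24 = -302159/24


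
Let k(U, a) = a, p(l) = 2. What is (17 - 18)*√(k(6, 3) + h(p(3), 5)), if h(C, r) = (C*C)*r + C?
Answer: -5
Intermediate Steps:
h(C, r) = C + r*C² (h(C, r) = C²*r + C = r*C² + C = C + r*C²)
(17 - 18)*√(k(6, 3) + h(p(3), 5)) = (17 - 18)*√(3 + 2*(1 + 2*5)) = -√(3 + 2*(1 + 10)) = -√(3 + 2*11) = -√(3 + 22) = -√25 = -1*5 = -5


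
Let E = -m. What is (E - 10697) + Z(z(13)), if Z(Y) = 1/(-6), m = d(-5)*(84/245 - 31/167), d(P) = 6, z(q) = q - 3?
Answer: -375182719/35070 ≈ -10698.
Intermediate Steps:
z(q) = -3 + q
m = 5514/5845 (m = 6*(84/245 - 31/167) = 6*(84*(1/245) - 31*1/167) = 6*(12/35 - 31/167) = 6*(919/5845) = 5514/5845 ≈ 0.94337)
Z(Y) = -⅙
E = -5514/5845 (E = -1*5514/5845 = -5514/5845 ≈ -0.94337)
(E - 10697) + Z(z(13)) = (-5514/5845 - 10697) - ⅙ = -62529479/5845 - ⅙ = -375182719/35070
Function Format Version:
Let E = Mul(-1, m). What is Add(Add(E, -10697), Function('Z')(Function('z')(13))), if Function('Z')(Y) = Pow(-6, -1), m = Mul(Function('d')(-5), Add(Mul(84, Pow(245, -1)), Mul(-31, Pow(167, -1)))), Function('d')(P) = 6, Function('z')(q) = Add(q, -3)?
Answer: Rational(-375182719, 35070) ≈ -10698.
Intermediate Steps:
Function('z')(q) = Add(-3, q)
m = Rational(5514, 5845) (m = Mul(6, Add(Mul(84, Pow(245, -1)), Mul(-31, Pow(167, -1)))) = Mul(6, Add(Mul(84, Rational(1, 245)), Mul(-31, Rational(1, 167)))) = Mul(6, Add(Rational(12, 35), Rational(-31, 167))) = Mul(6, Rational(919, 5845)) = Rational(5514, 5845) ≈ 0.94337)
Function('Z')(Y) = Rational(-1, 6)
E = Rational(-5514, 5845) (E = Mul(-1, Rational(5514, 5845)) = Rational(-5514, 5845) ≈ -0.94337)
Add(Add(E, -10697), Function('Z')(Function('z')(13))) = Add(Add(Rational(-5514, 5845), -10697), Rational(-1, 6)) = Add(Rational(-62529479, 5845), Rational(-1, 6)) = Rational(-375182719, 35070)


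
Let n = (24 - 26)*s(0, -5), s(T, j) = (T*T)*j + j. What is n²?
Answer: 100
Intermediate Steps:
s(T, j) = j + j*T² (s(T, j) = T²*j + j = j*T² + j = j + j*T²)
n = 10 (n = (24 - 26)*(-5*(1 + 0²)) = -(-10)*(1 + 0) = -(-10) = -2*(-5) = 10)
n² = 10² = 100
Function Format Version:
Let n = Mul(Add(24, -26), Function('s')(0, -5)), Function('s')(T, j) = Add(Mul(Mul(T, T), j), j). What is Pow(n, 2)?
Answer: 100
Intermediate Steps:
Function('s')(T, j) = Add(j, Mul(j, Pow(T, 2))) (Function('s')(T, j) = Add(Mul(Pow(T, 2), j), j) = Add(Mul(j, Pow(T, 2)), j) = Add(j, Mul(j, Pow(T, 2))))
n = 10 (n = Mul(Add(24, -26), Mul(-5, Add(1, Pow(0, 2)))) = Mul(-2, Mul(-5, Add(1, 0))) = Mul(-2, Mul(-5, 1)) = Mul(-2, -5) = 10)
Pow(n, 2) = Pow(10, 2) = 100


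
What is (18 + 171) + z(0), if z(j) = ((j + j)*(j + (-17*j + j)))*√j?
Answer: 189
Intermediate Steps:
z(j) = -30*j^(5/2) (z(j) = ((2*j)*(j - 16*j))*√j = ((2*j)*(-15*j))*√j = (-30*j²)*√j = -30*j^(5/2))
(18 + 171) + z(0) = (18 + 171) - 30*0^(5/2) = 189 - 30*0 = 189 + 0 = 189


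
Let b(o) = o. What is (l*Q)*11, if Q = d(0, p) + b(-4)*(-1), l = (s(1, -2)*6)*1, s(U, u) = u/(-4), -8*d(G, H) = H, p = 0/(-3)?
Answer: 132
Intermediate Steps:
p = 0 (p = 0*(-⅓) = 0)
d(G, H) = -H/8
s(U, u) = -u/4 (s(U, u) = u*(-¼) = -u/4)
l = 3 (l = (-¼*(-2)*6)*1 = ((½)*6)*1 = 3*1 = 3)
Q = 4 (Q = -⅛*0 - 4*(-1) = 0 + 4 = 4)
(l*Q)*11 = (3*4)*11 = 12*11 = 132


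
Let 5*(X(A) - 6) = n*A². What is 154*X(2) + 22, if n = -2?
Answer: 3498/5 ≈ 699.60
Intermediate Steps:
X(A) = 6 - 2*A²/5 (X(A) = 6 + (-2*A²)/5 = 6 - 2*A²/5)
154*X(2) + 22 = 154*(6 - ⅖*2²) + 22 = 154*(6 - ⅖*4) + 22 = 154*(6 - 8/5) + 22 = 154*(22/5) + 22 = 3388/5 + 22 = 3498/5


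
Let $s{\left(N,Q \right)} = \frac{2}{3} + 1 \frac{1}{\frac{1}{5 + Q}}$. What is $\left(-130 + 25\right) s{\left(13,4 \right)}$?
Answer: $-1015$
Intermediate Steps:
$s{\left(N,Q \right)} = \frac{17}{3} + Q$ ($s{\left(N,Q \right)} = 2 \cdot \frac{1}{3} + 1 \left(5 + Q\right) = \frac{2}{3} + \left(5 + Q\right) = \frac{17}{3} + Q$)
$\left(-130 + 25\right) s{\left(13,4 \right)} = \left(-130 + 25\right) \left(\frac{17}{3} + 4\right) = \left(-105\right) \frac{29}{3} = -1015$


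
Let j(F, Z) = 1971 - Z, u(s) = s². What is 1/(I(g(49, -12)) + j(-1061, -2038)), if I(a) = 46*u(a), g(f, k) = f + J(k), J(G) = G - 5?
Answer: 1/51113 ≈ 1.9564e-5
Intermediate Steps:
J(G) = -5 + G
g(f, k) = -5 + f + k (g(f, k) = f + (-5 + k) = -5 + f + k)
I(a) = 46*a²
1/(I(g(49, -12)) + j(-1061, -2038)) = 1/(46*(-5 + 49 - 12)² + (1971 - 1*(-2038))) = 1/(46*32² + (1971 + 2038)) = 1/(46*1024 + 4009) = 1/(47104 + 4009) = 1/51113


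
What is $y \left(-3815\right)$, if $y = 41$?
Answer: $-156415$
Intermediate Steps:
$y \left(-3815\right) = 41 \left(-3815\right) = -156415$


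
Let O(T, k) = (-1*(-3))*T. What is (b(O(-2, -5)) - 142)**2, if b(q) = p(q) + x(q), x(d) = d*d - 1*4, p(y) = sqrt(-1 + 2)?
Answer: 11881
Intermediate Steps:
p(y) = 1 (p(y) = sqrt(1) = 1)
O(T, k) = 3*T
x(d) = -4 + d**2 (x(d) = d**2 - 4 = -4 + d**2)
b(q) = -3 + q**2 (b(q) = 1 + (-4 + q**2) = -3 + q**2)
(b(O(-2, -5)) - 142)**2 = ((-3 + (3*(-2))**2) - 142)**2 = ((-3 + (-6)**2) - 142)**2 = ((-3 + 36) - 142)**2 = (33 - 142)**2 = (-109)**2 = 11881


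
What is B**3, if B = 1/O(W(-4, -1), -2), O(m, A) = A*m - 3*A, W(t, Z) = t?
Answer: 1/2744 ≈ 0.00036443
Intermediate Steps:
O(m, A) = -3*A + A*m
B = 1/14 (B = 1/(-2*(-3 - 4)) = 1/(-2*(-7)) = 1/14 ≈ 0.071429)
B**3 = (1/14)**3 = 1/2744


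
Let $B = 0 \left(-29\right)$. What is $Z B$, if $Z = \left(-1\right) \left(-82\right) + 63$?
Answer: $0$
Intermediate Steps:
$Z = 145$ ($Z = 82 + 63 = 145$)
$B = 0$
$Z B = 145 \cdot 0 = 0$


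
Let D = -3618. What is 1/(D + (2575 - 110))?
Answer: -1/1153 ≈ -0.00086730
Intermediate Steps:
1/(D + (2575 - 110)) = 1/(-3618 + (2575 - 110)) = 1/(-3618 + 2465) = 1/(-1153) = -1/1153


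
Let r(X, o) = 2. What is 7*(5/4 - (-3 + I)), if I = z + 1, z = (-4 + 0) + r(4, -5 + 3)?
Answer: 147/4 ≈ 36.750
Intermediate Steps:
z = -2 (z = (-4 + 0) + 2 = -4 + 2 = -2)
I = -1 (I = -2 + 1 = -1)
7*(5/4 - (-3 + I)) = 7*(5/4 - (-3 - 1)) = 7*(5*(1/4) - 1*(-4)) = 7*(5/4 + 4) = 7*(21/4) = 147/4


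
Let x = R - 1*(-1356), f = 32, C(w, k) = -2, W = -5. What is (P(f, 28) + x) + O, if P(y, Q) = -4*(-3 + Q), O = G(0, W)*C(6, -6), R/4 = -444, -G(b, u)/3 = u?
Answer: -550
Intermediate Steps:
G(b, u) = -3*u
R = -1776 (R = 4*(-444) = -1776)
x = -420 (x = -1776 - 1*(-1356) = -1776 + 1356 = -420)
O = -30 (O = -3*(-5)*(-2) = 15*(-2) = -30)
P(y, Q) = 12 - 4*Q
(P(f, 28) + x) + O = ((12 - 4*28) - 420) - 30 = ((12 - 112) - 420) - 30 = (-100 - 420) - 30 = -520 - 30 = -550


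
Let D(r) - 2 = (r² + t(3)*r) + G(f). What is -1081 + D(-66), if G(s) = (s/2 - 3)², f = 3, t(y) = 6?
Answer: 11533/4 ≈ 2883.3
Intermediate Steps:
G(s) = (-3 + s/2)² (G(s) = (s*(½) - 3)² = (s/2 - 3)² = (-3 + s/2)²)
D(r) = 17/4 + r² + 6*r (D(r) = 2 + ((r² + 6*r) + (-6 + 3)²/4) = 2 + ((r² + 6*r) + (¼)*(-3)²) = 2 + ((r² + 6*r) + (¼)*9) = 2 + ((r² + 6*r) + 9/4) = 2 + (9/4 + r² + 6*r) = 17/4 + r² + 6*r)
-1081 + D(-66) = -1081 + (17/4 + (-66)² + 6*(-66)) = -1081 + (17/4 + 4356 - 396) = -1081 + 15857/4 = 11533/4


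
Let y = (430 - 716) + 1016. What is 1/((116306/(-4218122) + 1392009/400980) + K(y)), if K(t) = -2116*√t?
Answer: -273676382375764757191780/259737933387725113454317506640791 - 168149995034732982796801600*√730/259737933387725113454317506640791 ≈ -1.7492e-5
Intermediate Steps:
y = 730 (y = -286 + 1016 = 730)
1/((116306/(-4218122) + 1392009/400980) + K(y)) = 1/((116306/(-4218122) + 1392009/400980) - 2116*√730) = 1/((116306*(-1/4218122) + 1392009*(1/400980)) - 2116*√730) = 1/((-58153/2109061 + 464003/133660) - 2116*√730) = 1/(970837901203/281897093260 - 2116*√730)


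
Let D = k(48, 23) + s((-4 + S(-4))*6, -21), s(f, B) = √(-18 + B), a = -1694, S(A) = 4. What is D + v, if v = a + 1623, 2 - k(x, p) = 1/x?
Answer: -3313/48 + I*√39 ≈ -69.021 + 6.245*I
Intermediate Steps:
k(x, p) = 2 - 1/x
D = 95/48 + I*√39 (D = (2 - 1/48) + √(-18 - 21) = (2 - 1*1/48) + √(-39) = (2 - 1/48) + I*√39 = 95/48 + I*√39 ≈ 1.9792 + 6.245*I)
v = -71 (v = -1694 + 1623 = -71)
D + v = (95/48 + I*√39) - 71 = -3313/48 + I*√39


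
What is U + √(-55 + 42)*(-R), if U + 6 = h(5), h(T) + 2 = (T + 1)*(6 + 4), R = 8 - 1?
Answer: 52 - 7*I*√13 ≈ 52.0 - 25.239*I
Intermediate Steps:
R = 7
h(T) = 8 + 10*T (h(T) = -2 + (T + 1)*(6 + 4) = -2 + (1 + T)*10 = -2 + (10 + 10*T) = 8 + 10*T)
U = 52 (U = -6 + (8 + 10*5) = -6 + (8 + 50) = -6 + 58 = 52)
U + √(-55 + 42)*(-R) = 52 + √(-55 + 42)*(-1*7) = 52 + √(-13)*(-7) = 52 + (I*√13)*(-7) = 52 - 7*I*√13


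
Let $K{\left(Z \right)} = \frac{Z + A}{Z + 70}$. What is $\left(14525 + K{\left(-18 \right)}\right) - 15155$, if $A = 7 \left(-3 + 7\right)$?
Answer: $- \frac{16375}{26} \approx -629.81$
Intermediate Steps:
$A = 28$ ($A = 7 \cdot 4 = 28$)
$K{\left(Z \right)} = \frac{28 + Z}{70 + Z}$ ($K{\left(Z \right)} = \frac{Z + 28}{Z + 70} = \frac{28 + Z}{70 + Z}$)
$\left(14525 + K{\left(-18 \right)}\right) - 15155 = \left(14525 + \frac{28 - 18}{70 - 18}\right) - 15155 = \left(14525 + \frac{1}{52} \cdot 10\right) - 15155 = \left(14525 + \frac{5}{26}\right) - 15155 = \frac{377655}{26} - 15155 = - \frac{16375}{26}$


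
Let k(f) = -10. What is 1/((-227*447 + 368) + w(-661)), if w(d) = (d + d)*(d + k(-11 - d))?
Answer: 1/785961 ≈ 1.2723e-6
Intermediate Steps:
w(d) = 2*d*(-10 + d) (w(d) = (d + d)*(d - 10) = (2*d)*(-10 + d) = 2*d*(-10 + d))
1/((-227*447 + 368) + w(-661)) = 1/((-227*447 + 368) + 2*(-661)*(-10 - 661)) = 1/((-101469 + 368) + 2*(-661)*(-671)) = 1/(-101101 + 887062) = 1/785961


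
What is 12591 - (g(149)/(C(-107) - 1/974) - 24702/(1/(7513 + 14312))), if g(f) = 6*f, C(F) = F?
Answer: 56187980224035/104219 ≈ 5.3913e+8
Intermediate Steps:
12591 - (g(149)/(C(-107) - 1/974) - 24702/(1/(7513 + 14312))) = 12591 - ((6*149)/(-107 - 1/974) - 24702/(1/(7513 + 14312))) = 12591 - (894/(-107 - 1*1/974) - 24702/(1/21825)) = 12591 - (894/(-107 - 1/974) - 24702/1/21825) = 12591 - (894/(-104219/974) - 24702*21825) = 12591 - (894*(-974/104219) - 539121150) = 12591 - (-870756/104219 - 539121150) = 12591 - 1*(-56186668002606/104219) = 12591 + 56186668002606/104219 = 56187980224035/104219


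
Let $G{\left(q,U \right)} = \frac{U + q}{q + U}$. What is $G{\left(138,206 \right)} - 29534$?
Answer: $-29533$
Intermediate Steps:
$G{\left(q,U \right)} = 1$ ($G{\left(q,U \right)} = \frac{U + q}{U + q} = 1$)
$G{\left(138,206 \right)} - 29534 = 1 - 29534 = -29533$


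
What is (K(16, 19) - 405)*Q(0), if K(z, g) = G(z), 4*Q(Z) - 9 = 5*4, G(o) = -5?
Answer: -5945/2 ≈ -2972.5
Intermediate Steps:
Q(Z) = 29/4 (Q(Z) = 9/4 + (5*4)/4 = 9/4 + (¼)*20 = 9/4 + 5 = 29/4)
K(z, g) = -5
(K(16, 19) - 405)*Q(0) = (-5 - 405)*(29/4) = -410*29/4 = -5945/2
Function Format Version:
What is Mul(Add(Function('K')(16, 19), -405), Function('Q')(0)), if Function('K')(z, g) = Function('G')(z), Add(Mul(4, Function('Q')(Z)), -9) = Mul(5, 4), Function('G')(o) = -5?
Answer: Rational(-5945, 2) ≈ -2972.5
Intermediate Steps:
Function('Q')(Z) = Rational(29, 4) (Function('Q')(Z) = Add(Rational(9, 4), Mul(Rational(1, 4), Mul(5, 4))) = Add(Rational(9, 4), Mul(Rational(1, 4), 20)) = Add(Rational(9, 4), 5) = Rational(29, 4))
Function('K')(z, g) = -5
Mul(Add(Function('K')(16, 19), -405), Function('Q')(0)) = Mul(Add(-5, -405), Rational(29, 4)) = Mul(-410, Rational(29, 4)) = Rational(-5945, 2)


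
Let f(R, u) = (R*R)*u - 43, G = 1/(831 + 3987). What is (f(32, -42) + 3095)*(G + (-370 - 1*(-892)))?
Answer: -50244610066/2409 ≈ -2.0857e+7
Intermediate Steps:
G = 1/4818 ≈ 0.00020756
f(R, u) = -43 + u*R² (f(R, u) = R²*u - 43 = u*R² - 43 = -43 + u*R²)
(f(32, -42) + 3095)*(G + (-370 - 1*(-892))) = ((-43 - 42*32²) + 3095)*(1/4818 + (-370 - 1*(-892))) = ((-43 - 42*1024) + 3095)*(1/4818 + (-370 + 892)) = ((-43 - 43008) + 3095)*(1/4818 + 522) = (-43051 + 3095)*(2514997/4818) = -39956*2514997/4818 = -50244610066/2409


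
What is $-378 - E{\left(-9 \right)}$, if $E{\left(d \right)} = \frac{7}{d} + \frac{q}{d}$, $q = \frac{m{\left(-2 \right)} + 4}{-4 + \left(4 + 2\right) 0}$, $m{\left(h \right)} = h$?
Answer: $- \frac{6791}{18} \approx -377.28$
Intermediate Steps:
$q = - \frac{1}{2}$ ($q = \frac{-2 + 4}{-4 + \left(4 + 2\right) 0} = \frac{2}{-4 + 6 \cdot 0} = \frac{2}{-4 + 0} = \frac{2}{-4} = 2 \left(- \frac{1}{4}\right) = - \frac{1}{2} \approx -0.5$)
$E{\left(d \right)} = \frac{13}{2 d}$ ($E{\left(d \right)} = \frac{7}{d} - \frac{1}{2 d} = \frac{13}{2 d}$)
$-378 - E{\left(-9 \right)} = -378 - \frac{13}{2 \left(-9\right)} = -378 - \frac{13}{2} \left(- \frac{1}{9}\right) = -378 - - \frac{13}{18} = -378 + \frac{13}{18} = - \frac{6791}{18}$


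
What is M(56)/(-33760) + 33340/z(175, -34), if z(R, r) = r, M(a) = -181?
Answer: -562776123/573920 ≈ -980.58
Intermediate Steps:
M(56)/(-33760) + 33340/z(175, -34) = -181/(-33760) + 33340/(-34) = -181*(-1/33760) + 33340*(-1/34) = 181/33760 - 16670/17 = -562776123/573920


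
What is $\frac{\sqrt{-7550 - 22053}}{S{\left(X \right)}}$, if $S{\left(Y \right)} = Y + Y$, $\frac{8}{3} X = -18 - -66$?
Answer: $\frac{i \sqrt{29603}}{36} \approx 4.7793 i$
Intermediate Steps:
$X = 18$ ($X = \frac{3 \left(-18 - -66\right)}{8} = \frac{3 \left(-18 + 66\right)}{8} = \frac{3}{8} \cdot 48 = 18$)
$S{\left(Y \right)} = 2 Y$
$\frac{\sqrt{-7550 - 22053}}{S{\left(X \right)}} = \frac{\sqrt{-7550 - 22053}}{2 \cdot 18} = \frac{\sqrt{-29603}}{36} = i \sqrt{29603} \cdot \frac{1}{36} = \frac{i \sqrt{29603}}{36}$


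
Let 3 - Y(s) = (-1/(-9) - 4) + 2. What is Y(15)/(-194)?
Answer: -22/873 ≈ -0.025200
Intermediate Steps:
Y(s) = 44/9 (Y(s) = 3 - ((-1/(-9) - 4) + 2) = 3 - ((-1*(-⅑) - 4) + 2) = 3 - ((⅑ - 4) + 2) = 3 - (-35/9 + 2) = 3 - 1*(-17/9) = 3 + 17/9 = 44/9)
Y(15)/(-194) = (44/9)/(-194) = (44/9)*(-1/194) = -22/873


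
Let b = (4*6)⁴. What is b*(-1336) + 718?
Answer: -443252018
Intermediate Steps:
b = 331776 (b = 24⁴ = 331776)
b*(-1336) + 718 = 331776*(-1336) + 718 = -443252736 + 718 = -443252018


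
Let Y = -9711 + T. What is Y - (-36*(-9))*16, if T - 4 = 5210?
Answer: -9681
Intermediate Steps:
T = 5214 (T = 4 + 5210 = 5214)
Y = -4497 (Y = -9711 + 5214 = -4497)
Y - (-36*(-9))*16 = -4497 - (-36*(-9))*16 = -4497 - 324*16 = -4497 - 1*5184 = -4497 - 5184 = -9681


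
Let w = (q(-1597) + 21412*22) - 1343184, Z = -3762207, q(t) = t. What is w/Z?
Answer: 291239/1254069 ≈ 0.23224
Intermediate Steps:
w = -873717 (w = (-1597 + 21412*22) - 1343184 = (-1597 + 471064) - 1343184 = 469467 - 1343184 = -873717)
w/Z = -873717/(-3762207) = -873717*(-1/3762207) = 291239/1254069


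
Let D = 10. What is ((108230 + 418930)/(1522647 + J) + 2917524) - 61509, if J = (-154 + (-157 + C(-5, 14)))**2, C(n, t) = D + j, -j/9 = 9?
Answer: 4765464331725/1668571 ≈ 2.8560e+6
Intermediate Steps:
j = -81 (j = -9*9 = -81)
C(n, t) = -71 (C(n, t) = 10 - 81 = -71)
J = 145924 (J = (-154 + (-157 - 71))**2 = (-154 - 228)**2 = (-382)**2 = 145924)
((108230 + 418930)/(1522647 + J) + 2917524) - 61509 = ((108230 + 418930)/(1522647 + 145924) + 2917524) - 61509 = (527160/1668571 + 2917524) - 61509 = 4868096465364/1668571 - 61509 = 4765464331725/1668571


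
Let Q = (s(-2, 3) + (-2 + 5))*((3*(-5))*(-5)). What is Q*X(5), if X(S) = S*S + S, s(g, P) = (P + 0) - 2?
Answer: 9000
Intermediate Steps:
s(g, P) = -2 + P (s(g, P) = P - 2 = -2 + P)
X(S) = S + S**2 (X(S) = S**2 + S = S + S**2)
Q = 300 (Q = ((-2 + 3) + (-2 + 5))*((3*(-5))*(-5)) = (1 + 3)*(-15*(-5)) = 4*75 = 300)
Q*X(5) = 300*(5*(1 + 5)) = 300*(5*6) = 300*30 = 9000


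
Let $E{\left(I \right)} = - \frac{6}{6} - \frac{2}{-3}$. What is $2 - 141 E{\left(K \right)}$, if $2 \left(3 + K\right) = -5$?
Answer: $49$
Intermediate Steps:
$K = - \frac{11}{2}$ ($K = -3 + \frac{1}{2} \left(-5\right) = -3 - \frac{5}{2} = - \frac{11}{2} \approx -5.5$)
$E{\left(I \right)} = - \frac{1}{3}$ ($E{\left(I \right)} = \left(-6\right) \frac{1}{6} - - \frac{2}{3} = -1 + \frac{2}{3} = - \frac{1}{3}$)
$2 - 141 E{\left(K \right)} = 2 - -47 = 2 + 47 = 49$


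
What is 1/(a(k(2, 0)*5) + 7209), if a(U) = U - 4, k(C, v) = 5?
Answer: 1/7230 ≈ 0.00013831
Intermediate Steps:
a(U) = -4 + U
1/(a(k(2, 0)*5) + 7209) = 1/((-4 + 5*5) + 7209) = 1/((-4 + 25) + 7209) = 1/(21 + 7209) = 1/7230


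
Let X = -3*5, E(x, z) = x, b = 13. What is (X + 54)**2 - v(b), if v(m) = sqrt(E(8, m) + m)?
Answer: 1521 - sqrt(21) ≈ 1516.4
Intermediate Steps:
X = -15
v(m) = sqrt(8 + m)
(X + 54)**2 - v(b) = (-15 + 54)**2 - sqrt(8 + 13) = 39**2 - sqrt(21) = 1521 - sqrt(21)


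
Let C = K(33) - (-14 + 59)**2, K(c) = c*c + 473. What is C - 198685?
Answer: -199148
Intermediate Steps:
K(c) = 473 + c**2 (K(c) = c**2 + 473 = 473 + c**2)
C = -463 (C = (473 + 33**2) - (-14 + 59)**2 = (473 + 1089) - 1*45**2 = 1562 - 1*2025 = 1562 - 2025 = -463)
C - 198685 = -463 - 198685 = -199148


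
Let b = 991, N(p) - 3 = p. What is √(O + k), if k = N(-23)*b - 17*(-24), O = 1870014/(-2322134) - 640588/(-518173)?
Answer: I*√7026268863064121730341408437/601633570591 ≈ 139.33*I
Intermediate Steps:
N(p) = 3 + p
O = 259270205185/601633570591 (O = 1870014*(-1/2322134) - 640588*(-1/518173) = -935007/1161067 + 640588/518173 = 259270205185/601633570591 ≈ 0.43094)
k = -19412 (k = (3 - 23)*991 - 17*(-24) = -20*991 + 408 = -19820 + 408 = -19412)
√(O + k) = √(259270205185/601633570591 - 19412) = √(-11678651602107307/601633570591) = I*√7026268863064121730341408437/601633570591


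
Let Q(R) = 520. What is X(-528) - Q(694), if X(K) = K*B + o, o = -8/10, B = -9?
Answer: 21156/5 ≈ 4231.2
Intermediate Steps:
o = -⅘ (o = -8*⅒ = -⅘ ≈ -0.80000)
X(K) = -⅘ - 9*K (X(K) = K*(-9) - ⅘ = -9*K - ⅘ = -⅘ - 9*K)
X(-528) - Q(694) = (-⅘ - 9*(-528)) - 1*520 = (-⅘ + 4752) - 520 = 23756/5 - 520 = 21156/5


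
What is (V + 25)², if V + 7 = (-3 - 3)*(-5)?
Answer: 2304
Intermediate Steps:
V = 23 (V = -7 + (-3 - 3)*(-5) = -7 - 6*(-5) = -7 + 30 = 23)
(V + 25)² = (23 + 25)² = 48² = 2304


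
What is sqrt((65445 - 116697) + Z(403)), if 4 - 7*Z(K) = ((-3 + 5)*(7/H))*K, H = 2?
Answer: I*sqrt(2531067)/7 ≈ 227.28*I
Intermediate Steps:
Z(K) = 4/7 - K (Z(K) = 4/7 - (-3 + 5)*(7/2)*K/7 = 4/7 - 2*(7*(1/2))*K/7 = 4/7 - 2*(7/2)*K/7 = 4/7 - K)
sqrt((65445 - 116697) + Z(403)) = sqrt((65445 - 116697) + (4/7 - 1*403)) = sqrt(-51252 + (4/7 - 403)) = sqrt(-51252 - 2817/7) = sqrt(-361581/7) = I*sqrt(2531067)/7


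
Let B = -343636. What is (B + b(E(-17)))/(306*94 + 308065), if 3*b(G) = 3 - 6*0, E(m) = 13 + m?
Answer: -343635/336829 ≈ -1.0202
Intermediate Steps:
b(G) = 1 (b(G) = (3 - 6*0)/3 = (3 + 0)/3 = (1/3)*3 = 1)
(B + b(E(-17)))/(306*94 + 308065) = (-343636 + 1)/(306*94 + 308065) = -343635/(28764 + 308065) = -343635/336829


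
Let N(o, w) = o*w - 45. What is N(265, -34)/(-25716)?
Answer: 9055/25716 ≈ 0.35212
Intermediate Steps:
N(o, w) = -45 + o*w
N(265, -34)/(-25716) = (-45 + 265*(-34))/(-25716) = (-45 - 9010)*(-1/25716) = -9055*(-1/25716) = 9055/25716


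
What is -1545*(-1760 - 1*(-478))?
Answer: 1980690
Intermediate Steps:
-1545*(-1760 - 1*(-478)) = -1545*(-1760 + 478) = -1545*(-1282) = 1980690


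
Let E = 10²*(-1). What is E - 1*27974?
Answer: -28074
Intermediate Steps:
E = -100 (E = 100*(-1) = -100)
E - 1*27974 = -100 - 1*27974 = -100 - 27974 = -28074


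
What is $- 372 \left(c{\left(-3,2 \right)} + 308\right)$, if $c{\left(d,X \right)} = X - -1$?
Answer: $-115692$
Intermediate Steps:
$c{\left(d,X \right)} = 1 + X$ ($c{\left(d,X \right)} = X + 1 = 1 + X$)
$- 372 \left(c{\left(-3,2 \right)} + 308\right) = - 372 \left(\left(1 + 2\right) + 308\right) = - 372 \left(3 + 308\right) = \left(-372\right) 311 = -115692$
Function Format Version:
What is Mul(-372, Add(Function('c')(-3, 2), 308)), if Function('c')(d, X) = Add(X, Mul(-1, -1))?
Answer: -115692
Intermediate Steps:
Function('c')(d, X) = Add(1, X) (Function('c')(d, X) = Add(X, 1) = Add(1, X))
Mul(-372, Add(Function('c')(-3, 2), 308)) = Mul(-372, Add(Add(1, 2), 308)) = Mul(-372, Add(3, 308)) = Mul(-372, 311) = -115692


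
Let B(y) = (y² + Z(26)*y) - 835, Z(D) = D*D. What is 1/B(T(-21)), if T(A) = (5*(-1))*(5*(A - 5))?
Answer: 1/861065 ≈ 1.1614e-6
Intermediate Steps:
Z(D) = D²
T(A) = 125 - 25*A (T(A) = -25*(-5 + A) = -5*(-25 + 5*A) = 125 - 25*A)
B(y) = -835 + y² + 676*y (B(y) = (y² + 26²*y) - 835 = (y² + 676*y) - 835 = -835 + y² + 676*y)
1/B(T(-21)) = 1/(-835 + (125 - 25*(-21))² + 676*(125 - 25*(-21))) = 1/(-835 + (125 + 525)² + 676*(125 + 525)) = 1/(-835 + 650² + 676*650) = 1/(-835 + 422500 + 439400) = 1/861065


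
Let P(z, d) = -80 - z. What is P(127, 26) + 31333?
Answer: 31126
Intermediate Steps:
P(127, 26) + 31333 = (-80 - 1*127) + 31333 = (-80 - 127) + 31333 = -207 + 31333 = 31126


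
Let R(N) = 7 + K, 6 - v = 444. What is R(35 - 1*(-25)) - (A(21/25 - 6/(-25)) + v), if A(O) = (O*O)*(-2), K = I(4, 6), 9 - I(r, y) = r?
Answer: 282708/625 ≈ 452.33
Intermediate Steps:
I(r, y) = 9 - r
v = -438 (v = 6 - 1*444 = 6 - 444 = -438)
K = 5 (K = 9 - 1*4 = 9 - 4 = 5)
R(N) = 12 (R(N) = 7 + 5 = 12)
A(O) = -2*O² (A(O) = O²*(-2) = -2*O²)
R(35 - 1*(-25)) - (A(21/25 - 6/(-25)) + v) = 12 - (-2*(21/25 - 6/(-25))² - 438) = 12 - (-2*(21*(1/25) - 6*(-1/25))² - 438) = 12 - (-2*(21/25 + 6/25)² - 438) = 12 - (-2*(27/25)² - 438) = 12 - (-2*729/625 - 438) = 12 - (-1458/625 - 438) = 12 - 1*(-275208/625) = 12 + 275208/625 = 282708/625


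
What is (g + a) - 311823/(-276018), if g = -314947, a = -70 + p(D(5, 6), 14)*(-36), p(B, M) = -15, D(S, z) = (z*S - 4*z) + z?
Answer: -28933666921/92006 ≈ -3.1448e+5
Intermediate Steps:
D(S, z) = -3*z + S*z (D(S, z) = (S*z - 4*z) + z = (-4*z + S*z) + z = -3*z + S*z)
a = 470 (a = -70 - 15*(-36) = -70 + 540 = 470)
(g + a) - 311823/(-276018) = (-314947 + 470) - 311823/(-276018) = -314477 - 311823*(-1/276018) = -314477 + 103941/92006 = -28933666921/92006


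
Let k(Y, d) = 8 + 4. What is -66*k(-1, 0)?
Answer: -792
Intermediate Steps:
k(Y, d) = 12
-66*k(-1, 0) = -66*12 = -792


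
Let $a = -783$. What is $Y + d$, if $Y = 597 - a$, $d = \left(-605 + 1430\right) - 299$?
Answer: $1906$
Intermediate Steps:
$d = 526$ ($d = 825 - 299 = 526$)
$Y = 1380$ ($Y = 597 - -783 = 597 + 783 = 1380$)
$Y + d = 1380 + 526 = 1906$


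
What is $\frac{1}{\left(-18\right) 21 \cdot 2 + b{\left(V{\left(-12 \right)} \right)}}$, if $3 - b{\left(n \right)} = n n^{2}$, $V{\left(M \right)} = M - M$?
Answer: $- \frac{1}{753} \approx -0.001328$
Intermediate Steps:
$V{\left(M \right)} = 0$
$b{\left(n \right)} = 3 - n^{3}$ ($b{\left(n \right)} = 3 - n n^{2} = 3 - n^{3}$)
$\frac{1}{\left(-18\right) 21 \cdot 2 + b{\left(V{\left(-12 \right)} \right)}} = \frac{1}{\left(-18\right) 21 \cdot 2 + \left(3 - 0^{3}\right)} = \frac{1}{\left(-378\right) 2 + \left(3 - 0\right)} = \frac{1}{-756 + \left(3 + 0\right)} = \frac{1}{-756 + 3} = \frac{1}{-753} = - \frac{1}{753}$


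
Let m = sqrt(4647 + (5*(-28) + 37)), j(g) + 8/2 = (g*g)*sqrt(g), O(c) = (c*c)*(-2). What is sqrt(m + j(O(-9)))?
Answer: 2*sqrt(-1 + 2*sqrt(71) + 59049*I*sqrt(2)) ≈ 408.71 + 408.64*I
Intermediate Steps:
O(c) = -2*c**2 (O(c) = c**2*(-2) = -2*c**2)
j(g) = -4 + g**(5/2) (j(g) = -4 + (g*g)*sqrt(g) = -4 + g**2*sqrt(g) = -4 + g**(5/2))
m = 8*sqrt(71) (m = sqrt(4647 + (-140 + 37)) = sqrt(4647 - 103) = sqrt(4544) = 8*sqrt(71) ≈ 67.409)
sqrt(m + j(O(-9))) = sqrt(8*sqrt(71) + (-4 + (-2*(-9)**2)**(5/2))) = sqrt(8*sqrt(71) + (-4 + (-2*81)**(5/2))) = sqrt(8*sqrt(71) + (-4 + (-162)**(5/2))) = sqrt(8*sqrt(71) + (-4 + 236196*I*sqrt(2))) = sqrt(-4 + 8*sqrt(71) + 236196*I*sqrt(2))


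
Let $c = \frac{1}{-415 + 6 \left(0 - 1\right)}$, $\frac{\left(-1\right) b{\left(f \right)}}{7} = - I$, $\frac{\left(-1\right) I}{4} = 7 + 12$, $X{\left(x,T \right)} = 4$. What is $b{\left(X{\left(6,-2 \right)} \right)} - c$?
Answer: $- \frac{223971}{421} \approx -532.0$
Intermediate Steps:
$I = -76$ ($I = - 4 \left(7 + 12\right) = \left(-4\right) 19 = -76$)
$b{\left(f \right)} = -532$ ($b{\left(f \right)} = - 7 \left(\left(-1\right) \left(-76\right)\right) = \left(-7\right) 76 = -532$)
$c = - \frac{1}{421}$ ($c = \frac{1}{-415 + 6 \left(-1\right)} = \frac{1}{-415 - 6} = \frac{1}{-421} = - \frac{1}{421} \approx -0.0023753$)
$b{\left(X{\left(6,-2 \right)} \right)} - c = -532 - - \frac{1}{421} = -532 + \frac{1}{421} = - \frac{223971}{421}$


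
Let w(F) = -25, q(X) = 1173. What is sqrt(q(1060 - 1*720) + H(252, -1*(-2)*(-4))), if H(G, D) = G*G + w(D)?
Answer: 2*sqrt(16163) ≈ 254.27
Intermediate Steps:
H(G, D) = -25 + G**2 (H(G, D) = G*G - 25 = G**2 - 25 = -25 + G**2)
sqrt(q(1060 - 1*720) + H(252, -1*(-2)*(-4))) = sqrt(1173 + (-25 + 252**2)) = sqrt(1173 + (-25 + 63504)) = sqrt(1173 + 63479) = sqrt(64652) = 2*sqrt(16163)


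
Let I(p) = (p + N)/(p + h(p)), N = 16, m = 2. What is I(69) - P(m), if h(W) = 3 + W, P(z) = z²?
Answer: -479/141 ≈ -3.3972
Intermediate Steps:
I(p) = (16 + p)/(3 + 2*p) (I(p) = (p + 16)/(p + (3 + p)) = (16 + p)/(3 + 2*p))
I(69) - P(m) = (16 + 69)/(3 + 2*69) - 1*2² = 85/(3 + 138) - 1*4 = 85/141 - 4 = -479/141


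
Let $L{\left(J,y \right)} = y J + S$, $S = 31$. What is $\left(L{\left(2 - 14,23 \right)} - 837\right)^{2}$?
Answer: $1170724$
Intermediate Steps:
$L{\left(J,y \right)} = 31 + J y$ ($L{\left(J,y \right)} = y J + 31 = J y + 31 = 31 + J y$)
$\left(L{\left(2 - 14,23 \right)} - 837\right)^{2} = \left(\left(31 + \left(2 - 14\right) 23\right) - 837\right)^{2} = \left(\left(31 - 276\right) - 837\right)^{2} = \left(-245 - 837\right)^{2} = \left(-1082\right)^{2} = 1170724$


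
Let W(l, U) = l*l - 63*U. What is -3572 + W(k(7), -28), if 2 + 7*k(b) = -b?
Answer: -88511/49 ≈ -1806.3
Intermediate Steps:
k(b) = -2/7 - b/7 (k(b) = -2/7 + (-b)/7 = -2/7 - b/7)
W(l, U) = l² - 63*U
-3572 + W(k(7), -28) = -3572 + ((-2/7 - ⅐*7)² - 63*(-28)) = -3572 + ((-2/7 - 1)² + 1764) = -3572 + ((-9/7)² + 1764) = -3572 + (81/49 + 1764) = -3572 + 86517/49 = -88511/49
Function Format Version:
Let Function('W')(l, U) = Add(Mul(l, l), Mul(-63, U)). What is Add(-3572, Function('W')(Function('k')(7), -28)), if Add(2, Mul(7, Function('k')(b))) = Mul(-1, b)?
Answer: Rational(-88511, 49) ≈ -1806.3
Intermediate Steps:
Function('k')(b) = Add(Rational(-2, 7), Mul(Rational(-1, 7), b)) (Function('k')(b) = Add(Rational(-2, 7), Mul(Rational(1, 7), Mul(-1, b))) = Add(Rational(-2, 7), Mul(Rational(-1, 7), b)))
Function('W')(l, U) = Add(Pow(l, 2), Mul(-63, U))
Add(-3572, Function('W')(Function('k')(7), -28)) = Add(-3572, Add(Pow(Add(Rational(-2, 7), Mul(Rational(-1, 7), 7)), 2), Mul(-63, -28))) = Add(-3572, Add(Pow(Add(Rational(-2, 7), -1), 2), 1764)) = Add(-3572, Add(Pow(Rational(-9, 7), 2), 1764)) = Add(-3572, Add(Rational(81, 49), 1764)) = Add(-3572, Rational(86517, 49)) = Rational(-88511, 49)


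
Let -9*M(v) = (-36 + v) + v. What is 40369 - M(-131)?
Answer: 363023/9 ≈ 40336.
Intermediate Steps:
M(v) = 4 - 2*v/9 (M(v) = -((-36 + v) + v)/9 = -(-36 + 2*v)/9 = 4 - 2*v/9)
40369 - M(-131) = 40369 - (4 - 2/9*(-131)) = 40369 - (4 + 262/9) = 40369 - 1*298/9 = 40369 - 298/9 = 363023/9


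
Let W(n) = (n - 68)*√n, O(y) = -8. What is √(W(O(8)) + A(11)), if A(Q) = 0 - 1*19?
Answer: √(-19 - 152*I*√2) ≈ 9.9196 - 10.835*I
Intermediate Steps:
W(n) = √n*(-68 + n) (W(n) = (-68 + n)*√n = √n*(-68 + n))
A(Q) = -19 (A(Q) = 0 - 19 = -19)
√(W(O(8)) + A(11)) = √(√(-8)*(-68 - 8) - 19) = √((2*I*√2)*(-76) - 19) = √(-152*I*√2 - 19) = √(-19 - 152*I*√2)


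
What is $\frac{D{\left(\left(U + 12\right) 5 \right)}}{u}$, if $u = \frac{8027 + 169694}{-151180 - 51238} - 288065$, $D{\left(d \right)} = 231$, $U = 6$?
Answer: $- \frac{46758558}{58309718891} \approx -0.0008019$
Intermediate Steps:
$u = - \frac{58309718891}{202418}$ ($u = \frac{177721}{-202418} - 288065 = 177721 \left(- \frac{1}{202418}\right) - 288065 = - \frac{177721}{202418} - 288065 = - \frac{58309718891}{202418} \approx -2.8807 \cdot 10^{5}$)
$\frac{D{\left(\left(U + 12\right) 5 \right)}}{u} = \frac{231}{- \frac{58309718891}{202418}} = 231 \left(- \frac{202418}{58309718891}\right) = - \frac{46758558}{58309718891}$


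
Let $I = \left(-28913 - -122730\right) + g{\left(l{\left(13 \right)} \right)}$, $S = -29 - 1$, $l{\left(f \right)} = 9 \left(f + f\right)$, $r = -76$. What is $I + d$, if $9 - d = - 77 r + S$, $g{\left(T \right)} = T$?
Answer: $88238$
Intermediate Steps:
$l{\left(f \right)} = 18 f$ ($l{\left(f \right)} = 9 \cdot 2 f = 18 f$)
$S = -30$ ($S = -29 - 1 = -30$)
$I = 94051$ ($I = \left(-28913 - -122730\right) + 18 \cdot 13 = \left(-28913 + 122730\right) + 234 = 93817 + 234 = 94051$)
$d = -5813$ ($d = 9 - \left(\left(-77\right) \left(-76\right) - 30\right) = 9 - \left(5852 - 30\right) = 9 - 5822 = -5813$)
$I + d = 94051 - 5813 = 88238$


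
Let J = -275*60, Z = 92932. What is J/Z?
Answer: -4125/23233 ≈ -0.17755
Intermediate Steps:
J = -16500
J/Z = -16500/92932 = -16500*1/92932 = -4125/23233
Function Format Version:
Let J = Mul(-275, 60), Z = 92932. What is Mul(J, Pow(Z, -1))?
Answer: Rational(-4125, 23233) ≈ -0.17755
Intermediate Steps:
J = -16500
Mul(J, Pow(Z, -1)) = Mul(-16500, Pow(92932, -1)) = Mul(-16500, Rational(1, 92932)) = Rational(-4125, 23233)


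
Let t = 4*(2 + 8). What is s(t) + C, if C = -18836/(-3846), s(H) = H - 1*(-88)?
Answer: 255562/1923 ≈ 132.90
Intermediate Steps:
t = 40 (t = 4*10 = 40)
s(H) = 88 + H (s(H) = H + 88 = 88 + H)
C = 9418/1923 (C = -18836*(-1/3846) = 9418/1923 ≈ 4.8976)
s(t) + C = (88 + 40) + 9418/1923 = 128 + 9418/1923 = 255562/1923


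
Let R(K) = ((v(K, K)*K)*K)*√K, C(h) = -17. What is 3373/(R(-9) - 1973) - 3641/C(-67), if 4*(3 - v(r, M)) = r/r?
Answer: 250979366425/1180286081 - 36064116*I/69428593 ≈ 212.64 - 0.51944*I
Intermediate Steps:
v(r, M) = 11/4 (v(r, M) = 3 - r/(4*r) = 3 - ¼*1 = 3 - ¼ = 11/4)
R(K) = 11*K^(5/2)/4 (R(K) = ((11*K/4)*K)*√K = (11*K²/4)*√K = 11*K^(5/2)/4)
3373/(R(-9) - 1973) - 3641/C(-67) = 3373/(11*(-9)^(5/2)/4 - 1973) - 3641/(-17) = 3373/(11*(243*I)/4 - 1973) - 3641*(-1/17) = 3373/(2673*I/4 - 1973) + 3641/17 = 3373/(-1973 + 2673*I/4) + 3641/17 = 3373*(16*(-1973 - 2673*I/4)/69428593) + 3641/17 = 53968*(-1973 - 2673*I/4)/69428593 + 3641/17 = 3641/17 + 53968*(-1973 - 2673*I/4)/69428593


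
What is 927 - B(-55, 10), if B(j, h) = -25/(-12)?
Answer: 11099/12 ≈ 924.92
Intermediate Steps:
B(j, h) = 25/12 (B(j, h) = -25*(-1/12) = 25/12)
927 - B(-55, 10) = 927 - 1*25/12 = 927 - 25/12 = 11099/12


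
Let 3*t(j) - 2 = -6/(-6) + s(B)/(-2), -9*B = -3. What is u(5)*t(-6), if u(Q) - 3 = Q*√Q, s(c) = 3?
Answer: 3/2 + 5*√5/2 ≈ 7.0902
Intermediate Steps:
B = ⅓ (B = -⅑*(-3) = ⅓ ≈ 0.33333)
u(Q) = 3 + Q^(3/2) (u(Q) = 3 + Q*√Q = 3 + Q^(3/2))
t(j) = ½ (t(j) = ⅔ + (-6/(-6) + 3/(-2))/3 = ⅔ + (-6*(-⅙) + 3*(-½))/3 = ⅔ + (1 - 3/2)/3 = ⅔ + (⅓)*(-½) = ⅔ - ⅙ = ½)
u(5)*t(-6) = (3 + 5^(3/2))*(½) = (3 + 5*√5)*(½) = 3/2 + 5*√5/2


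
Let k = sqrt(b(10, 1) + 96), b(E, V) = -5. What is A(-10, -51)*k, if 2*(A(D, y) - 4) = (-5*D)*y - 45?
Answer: -2587*sqrt(91)/2 ≈ -12339.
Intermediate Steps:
A(D, y) = -37/2 - 5*D*y/2 (A(D, y) = 4 + ((-5*D)*y - 45)/2 = 4 + (-5*D*y - 45)/2 = 4 + (-45 - 5*D*y)/2 = 4 + (-45/2 - 5*D*y/2) = -37/2 - 5*D*y/2)
k = sqrt(91) (k = sqrt(-5 + 96) = sqrt(91) ≈ 9.5394)
A(-10, -51)*k = (-37/2 - 5/2*(-10)*(-51))*sqrt(91) = (-37/2 - 1275)*sqrt(91) = -2587*sqrt(91)/2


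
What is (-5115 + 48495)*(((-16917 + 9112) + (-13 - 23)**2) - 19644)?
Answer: -1134517140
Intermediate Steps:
(-5115 + 48495)*(((-16917 + 9112) + (-13 - 23)**2) - 19644) = 43380*((-7805 + (-36)**2) - 19644) = 43380*((-7805 + 1296) - 19644) = 43380*(-6509 - 19644) = 43380*(-26153) = -1134517140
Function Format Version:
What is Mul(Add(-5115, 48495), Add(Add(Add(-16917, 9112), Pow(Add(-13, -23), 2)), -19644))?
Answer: -1134517140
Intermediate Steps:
Mul(Add(-5115, 48495), Add(Add(Add(-16917, 9112), Pow(Add(-13, -23), 2)), -19644)) = Mul(43380, Add(Add(-7805, Pow(-36, 2)), -19644)) = Mul(43380, Add(Add(-7805, 1296), -19644)) = Mul(43380, Add(-6509, -19644)) = Mul(43380, -26153) = -1134517140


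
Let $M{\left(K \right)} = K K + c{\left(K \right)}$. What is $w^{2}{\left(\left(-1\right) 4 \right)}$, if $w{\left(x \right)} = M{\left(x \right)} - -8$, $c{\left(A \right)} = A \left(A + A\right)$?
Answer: $3136$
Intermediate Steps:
$c{\left(A \right)} = 2 A^{2}$ ($c{\left(A \right)} = A 2 A = 2 A^{2}$)
$M{\left(K \right)} = 3 K^{2}$ ($M{\left(K \right)} = K K + 2 K^{2} = K^{2} + 2 K^{2} = 3 K^{2}$)
$w{\left(x \right)} = 8 + 3 x^{2}$ ($w{\left(x \right)} = 3 x^{2} - -8 = 3 x^{2} + 8 = 8 + 3 x^{2}$)
$w^{2}{\left(\left(-1\right) 4 \right)} = \left(8 + 3 \left(\left(-1\right) 4\right)^{2}\right)^{2} = \left(8 + 3 \left(-4\right)^{2}\right)^{2} = \left(8 + 3 \cdot 16\right)^{2} = \left(8 + 48\right)^{2} = 56^{2} = 3136$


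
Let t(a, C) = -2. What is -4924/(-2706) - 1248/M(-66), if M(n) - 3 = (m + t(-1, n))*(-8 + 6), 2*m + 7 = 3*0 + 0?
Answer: -827038/9471 ≈ -87.323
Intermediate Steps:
m = -7/2 (m = -7/2 + (3*0 + 0)/2 = -7/2 + (0 + 0)/2 = -7/2 + (1/2)*0 = -7/2 + 0 = -7/2 ≈ -3.5000)
M(n) = 14 (M(n) = 3 + (-7/2 - 2)*(-8 + 6) = 3 - 11/2*(-2) = 3 + 11 = 14)
-4924/(-2706) - 1248/M(-66) = -4924/(-2706) - 1248/14 = -4924*(-1/2706) - 1248*1/14 = 2462/1353 - 624/7 = -827038/9471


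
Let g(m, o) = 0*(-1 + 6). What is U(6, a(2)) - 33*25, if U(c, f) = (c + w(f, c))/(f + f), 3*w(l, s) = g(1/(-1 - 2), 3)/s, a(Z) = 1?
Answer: -822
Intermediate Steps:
g(m, o) = 0 (g(m, o) = 0*5 = 0)
w(l, s) = 0 (w(l, s) = (0/s)/3 = (⅓)*0 = 0)
U(c, f) = c/(2*f) (U(c, f) = (c + 0)/(f + f) = c/((2*f)) = c*(1/(2*f)) = c/(2*f))
U(6, a(2)) - 33*25 = (½)*6/1 - 33*25 = (½)*6*1 - 825 = 3 - 825 = -822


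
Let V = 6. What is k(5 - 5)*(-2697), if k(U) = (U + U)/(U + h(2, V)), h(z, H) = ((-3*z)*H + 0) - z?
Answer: 0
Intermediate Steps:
h(z, H) = -z - 3*H*z (h(z, H) = (-3*H*z + 0) - z = -3*H*z - z = -z - 3*H*z)
k(U) = 2*U/(-38 + U) (k(U) = (U + U)/(U - 1*2*(1 + 3*6)) = (2*U)/(U - 1*2*(1 + 18)) = (2*U)/(U - 1*2*19) = (2*U)/(U - 38) = (2*U)/(-38 + U) = 2*U/(-38 + U))
k(5 - 5)*(-2697) = (2*(5 - 5)/(-38 + (5 - 5)))*(-2697) = (2*0/(-38 + 0))*(-2697) = (2*0/(-38))*(-2697) = (2*0*(-1/38))*(-2697) = 0*(-2697) = 0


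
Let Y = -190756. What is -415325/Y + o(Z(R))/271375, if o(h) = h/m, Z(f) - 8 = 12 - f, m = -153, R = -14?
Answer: 1014379015363/465897685500 ≈ 2.1773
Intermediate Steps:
Z(f) = 20 - f (Z(f) = 8 + (12 - f) = 20 - f)
o(h) = -h/153 (o(h) = h/(-153) = h*(-1/153) = -h/153)
-415325/Y + o(Z(R))/271375 = -415325/(-190756) - (20 - 1*(-14))/153/271375 = -415325*(-1/190756) - (20 + 14)/153*(1/271375) = 415325/190756 - 1/153*34*(1/271375) = 415325/190756 - 2/9*1/271375 = 415325/190756 - 2/2442375 = 1014379015363/465897685500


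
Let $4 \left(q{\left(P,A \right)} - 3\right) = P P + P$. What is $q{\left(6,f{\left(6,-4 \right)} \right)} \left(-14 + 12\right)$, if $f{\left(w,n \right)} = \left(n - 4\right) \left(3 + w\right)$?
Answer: $-27$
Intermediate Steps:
$f{\left(w,n \right)} = \left(-4 + n\right) \left(3 + w\right)$
$q{\left(P,A \right)} = 3 + \frac{P}{4} + \frac{P^{2}}{4}$ ($q{\left(P,A \right)} = 3 + \frac{P P + P}{4} = 3 + \frac{P^{2} + P}{4} = 3 + \frac{P + P^{2}}{4} = 3 + \left(\frac{P}{4} + \frac{P^{2}}{4}\right) = 3 + \frac{P}{4} + \frac{P^{2}}{4}$)
$q{\left(6,f{\left(6,-4 \right)} \right)} \left(-14 + 12\right) = \left(3 + \frac{1}{4} \cdot 6 + \frac{6^{2}}{4}\right) \left(-14 + 12\right) = \left(3 + \frac{3}{2} + \frac{1}{4} \cdot 36\right) \left(-2\right) = \left(3 + \frac{3}{2} + 9\right) \left(-2\right) = \frac{27}{2} \left(-2\right) = -27$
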